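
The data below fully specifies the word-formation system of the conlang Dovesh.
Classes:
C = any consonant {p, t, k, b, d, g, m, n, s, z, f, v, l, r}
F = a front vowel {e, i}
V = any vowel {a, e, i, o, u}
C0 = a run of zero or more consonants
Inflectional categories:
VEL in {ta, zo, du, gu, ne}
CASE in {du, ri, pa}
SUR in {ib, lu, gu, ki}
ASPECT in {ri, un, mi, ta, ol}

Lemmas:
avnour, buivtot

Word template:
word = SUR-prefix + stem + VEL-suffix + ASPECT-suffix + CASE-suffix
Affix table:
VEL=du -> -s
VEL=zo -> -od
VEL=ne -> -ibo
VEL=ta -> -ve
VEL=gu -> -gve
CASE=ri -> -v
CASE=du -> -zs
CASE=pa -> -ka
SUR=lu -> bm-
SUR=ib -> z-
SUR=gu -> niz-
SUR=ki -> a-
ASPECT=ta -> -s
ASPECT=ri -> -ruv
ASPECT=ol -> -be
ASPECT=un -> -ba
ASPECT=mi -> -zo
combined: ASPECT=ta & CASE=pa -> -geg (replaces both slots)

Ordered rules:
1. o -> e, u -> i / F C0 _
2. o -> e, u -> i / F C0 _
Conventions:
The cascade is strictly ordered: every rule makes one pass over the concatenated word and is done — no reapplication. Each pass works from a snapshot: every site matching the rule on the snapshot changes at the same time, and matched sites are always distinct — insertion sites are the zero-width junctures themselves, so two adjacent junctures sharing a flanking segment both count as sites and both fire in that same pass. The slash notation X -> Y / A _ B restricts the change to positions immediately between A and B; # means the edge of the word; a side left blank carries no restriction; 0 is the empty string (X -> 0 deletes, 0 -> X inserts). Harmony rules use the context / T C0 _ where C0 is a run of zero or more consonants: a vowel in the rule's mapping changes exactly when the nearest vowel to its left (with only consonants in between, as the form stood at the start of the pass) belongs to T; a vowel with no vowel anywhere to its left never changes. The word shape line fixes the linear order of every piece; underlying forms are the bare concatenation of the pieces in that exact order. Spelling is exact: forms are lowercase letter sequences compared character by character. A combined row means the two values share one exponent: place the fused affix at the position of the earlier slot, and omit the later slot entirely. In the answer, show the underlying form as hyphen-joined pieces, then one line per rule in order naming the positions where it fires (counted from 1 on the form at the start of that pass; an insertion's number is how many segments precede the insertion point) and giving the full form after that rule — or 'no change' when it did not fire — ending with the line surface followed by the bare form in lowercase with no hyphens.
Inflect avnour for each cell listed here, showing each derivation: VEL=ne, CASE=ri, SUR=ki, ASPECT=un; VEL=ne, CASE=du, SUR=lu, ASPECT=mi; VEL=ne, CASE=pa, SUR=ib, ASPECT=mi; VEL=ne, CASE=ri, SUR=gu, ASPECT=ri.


cell VEL=ne, CASE=ri, SUR=ki, ASPECT=un:
underlying: a-avnour-ibo-ba-v
1. o -> e, u -> i / F C0 _: fires at position(s) 10: aavnouribebav
2. o -> e, u -> i / F C0 _: no change
surface: aavnouribebav

cell VEL=ne, CASE=du, SUR=lu, ASPECT=mi:
underlying: bm-avnour-ibo-zo-zs
1. o -> e, u -> i / F C0 _: fires at position(s) 11: bmavnouribezozs
2. o -> e, u -> i / F C0 _: fires at position(s) 13: bmavnouribezezs
surface: bmavnouribezezs

cell VEL=ne, CASE=pa, SUR=ib, ASPECT=mi:
underlying: z-avnour-ibo-zo-ka
1. o -> e, u -> i / F C0 _: fires at position(s) 10: zavnouribezoka
2. o -> e, u -> i / F C0 _: fires at position(s) 12: zavnouribezeka
surface: zavnouribezeka

cell VEL=ne, CASE=ri, SUR=gu, ASPECT=ri:
underlying: niz-avnour-ibo-ruv-v
1. o -> e, u -> i / F C0 _: fires at position(s) 12: nizavnouriberuvv
2. o -> e, u -> i / F C0 _: fires at position(s) 14: nizavnouriberivv
surface: nizavnouriberivv


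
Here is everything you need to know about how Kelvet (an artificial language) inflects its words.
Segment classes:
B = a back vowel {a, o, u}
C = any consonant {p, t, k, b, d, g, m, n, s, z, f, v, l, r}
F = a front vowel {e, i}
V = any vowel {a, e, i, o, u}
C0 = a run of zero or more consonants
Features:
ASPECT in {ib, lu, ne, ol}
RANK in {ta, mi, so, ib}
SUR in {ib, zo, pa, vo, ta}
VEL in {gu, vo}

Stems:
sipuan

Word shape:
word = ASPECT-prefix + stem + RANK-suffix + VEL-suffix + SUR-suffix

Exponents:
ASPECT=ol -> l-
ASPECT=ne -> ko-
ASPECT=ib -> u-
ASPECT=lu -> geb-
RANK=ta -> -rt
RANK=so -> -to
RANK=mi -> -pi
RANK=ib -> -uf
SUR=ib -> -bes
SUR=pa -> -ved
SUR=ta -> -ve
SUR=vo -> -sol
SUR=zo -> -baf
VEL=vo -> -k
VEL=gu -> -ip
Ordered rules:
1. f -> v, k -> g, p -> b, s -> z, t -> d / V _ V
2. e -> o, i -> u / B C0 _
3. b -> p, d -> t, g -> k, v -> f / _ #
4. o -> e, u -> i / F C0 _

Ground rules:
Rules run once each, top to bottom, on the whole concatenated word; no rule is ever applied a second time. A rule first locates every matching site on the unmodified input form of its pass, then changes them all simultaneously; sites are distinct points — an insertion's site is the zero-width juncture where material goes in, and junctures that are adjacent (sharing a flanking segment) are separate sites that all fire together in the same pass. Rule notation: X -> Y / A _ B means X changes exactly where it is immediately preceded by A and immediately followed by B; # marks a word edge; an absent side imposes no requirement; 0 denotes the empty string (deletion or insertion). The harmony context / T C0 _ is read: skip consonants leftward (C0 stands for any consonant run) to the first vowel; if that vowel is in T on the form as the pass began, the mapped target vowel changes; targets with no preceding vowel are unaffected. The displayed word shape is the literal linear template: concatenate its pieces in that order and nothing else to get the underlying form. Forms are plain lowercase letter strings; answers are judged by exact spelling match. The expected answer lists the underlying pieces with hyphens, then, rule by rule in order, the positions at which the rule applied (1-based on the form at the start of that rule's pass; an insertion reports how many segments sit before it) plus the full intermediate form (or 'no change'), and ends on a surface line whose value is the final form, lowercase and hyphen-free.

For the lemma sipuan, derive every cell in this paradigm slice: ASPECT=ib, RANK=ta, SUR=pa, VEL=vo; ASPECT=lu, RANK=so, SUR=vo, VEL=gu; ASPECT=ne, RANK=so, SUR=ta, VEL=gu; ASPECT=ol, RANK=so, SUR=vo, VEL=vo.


cell ASPECT=ib, RANK=ta, SUR=pa, VEL=vo:
underlying: u-sipuan-rt-k-ved
1. f -> v, k -> g, p -> b, s -> z, t -> d / V _ V: fires at position(s) 2, 4: uzibuanrtkved
2. e -> o, i -> u / B C0 _: fires at position(s) 3, 12: uzubuanrtkvod
3. b -> p, d -> t, g -> k, v -> f / _ #: fires at position(s) 13: uzubuanrtkvot
4. o -> e, u -> i / F C0 _: no change
surface: uzubuanrtkvot

cell ASPECT=lu, RANK=so, SUR=vo, VEL=gu:
underlying: geb-sipuan-to-ip-sol
1. f -> v, k -> g, p -> b, s -> z, t -> d / V _ V: fires at position(s) 6: gebsibuantoipsol
2. e -> o, i -> u / B C0 _: fires at position(s) 12: gebsibuantoupsol
3. b -> p, d -> t, g -> k, v -> f / _ #: no change
4. o -> e, u -> i / F C0 _: fires at position(s) 7: gebsibiantoupsol
surface: gebsibiantoupsol

cell ASPECT=ne, RANK=so, SUR=ta, VEL=gu:
underlying: ko-sipuan-to-ip-ve
1. f -> v, k -> g, p -> b, s -> z, t -> d / V _ V: fires at position(s) 3, 5: kozibuantoipve
2. e -> o, i -> u / B C0 _: fires at position(s) 4, 11: kozubuantoupve
3. b -> p, d -> t, g -> k, v -> f / _ #: no change
4. o -> e, u -> i / F C0 _: no change
surface: kozubuantoupve

cell ASPECT=ol, RANK=so, SUR=vo, VEL=vo:
underlying: l-sipuan-to-k-sol
1. f -> v, k -> g, p -> b, s -> z, t -> d / V _ V: fires at position(s) 4: lsibuantoksol
2. e -> o, i -> u / B C0 _: no change
3. b -> p, d -> t, g -> k, v -> f / _ #: no change
4. o -> e, u -> i / F C0 _: fires at position(s) 5: lsibiantoksol
surface: lsibiantoksol


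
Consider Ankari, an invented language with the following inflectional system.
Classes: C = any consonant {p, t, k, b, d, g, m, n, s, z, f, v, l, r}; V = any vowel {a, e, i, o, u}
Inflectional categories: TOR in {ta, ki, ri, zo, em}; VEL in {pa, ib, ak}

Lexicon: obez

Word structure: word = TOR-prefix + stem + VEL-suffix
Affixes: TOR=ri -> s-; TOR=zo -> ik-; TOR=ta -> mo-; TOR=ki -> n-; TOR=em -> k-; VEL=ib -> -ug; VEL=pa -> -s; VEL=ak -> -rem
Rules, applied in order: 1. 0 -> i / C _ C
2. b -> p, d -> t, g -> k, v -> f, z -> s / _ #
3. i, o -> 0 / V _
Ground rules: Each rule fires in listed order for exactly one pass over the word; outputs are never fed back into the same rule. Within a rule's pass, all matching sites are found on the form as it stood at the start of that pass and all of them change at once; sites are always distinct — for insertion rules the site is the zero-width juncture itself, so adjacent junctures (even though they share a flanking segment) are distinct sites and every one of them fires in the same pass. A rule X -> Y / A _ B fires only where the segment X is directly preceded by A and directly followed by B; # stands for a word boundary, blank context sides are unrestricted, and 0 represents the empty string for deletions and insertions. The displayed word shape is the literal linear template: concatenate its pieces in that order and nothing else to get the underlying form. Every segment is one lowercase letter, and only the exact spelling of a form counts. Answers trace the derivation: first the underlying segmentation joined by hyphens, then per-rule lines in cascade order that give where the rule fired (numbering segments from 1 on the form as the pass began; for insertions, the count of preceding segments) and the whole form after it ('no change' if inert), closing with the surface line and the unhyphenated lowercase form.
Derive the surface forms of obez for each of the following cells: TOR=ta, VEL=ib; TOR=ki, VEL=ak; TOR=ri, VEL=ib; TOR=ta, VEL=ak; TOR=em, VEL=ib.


cell TOR=ta, VEL=ib:
underlying: mo-obez-ug
1. 0 -> i / C _ C: no change
2. b -> p, d -> t, g -> k, v -> f, z -> s / _ #: fires at position(s) 8: moobezuk
3. i, o -> 0 / V _: fires at position(s) 3: mobezuk
surface: mobezuk

cell TOR=ki, VEL=ak:
underlying: n-obez-rem
1. 0 -> i / C _ C: inserts after position(s) 5: nobezirem
2. b -> p, d -> t, g -> k, v -> f, z -> s / _ #: no change
3. i, o -> 0 / V _: no change
surface: nobezirem

cell TOR=ri, VEL=ib:
underlying: s-obez-ug
1. 0 -> i / C _ C: no change
2. b -> p, d -> t, g -> k, v -> f, z -> s / _ #: fires at position(s) 7: sobezuk
3. i, o -> 0 / V _: no change
surface: sobezuk

cell TOR=ta, VEL=ak:
underlying: mo-obez-rem
1. 0 -> i / C _ C: inserts after position(s) 6: moobezirem
2. b -> p, d -> t, g -> k, v -> f, z -> s / _ #: no change
3. i, o -> 0 / V _: fires at position(s) 3: mobezirem
surface: mobezirem

cell TOR=em, VEL=ib:
underlying: k-obez-ug
1. 0 -> i / C _ C: no change
2. b -> p, d -> t, g -> k, v -> f, z -> s / _ #: fires at position(s) 7: kobezuk
3. i, o -> 0 / V _: no change
surface: kobezuk


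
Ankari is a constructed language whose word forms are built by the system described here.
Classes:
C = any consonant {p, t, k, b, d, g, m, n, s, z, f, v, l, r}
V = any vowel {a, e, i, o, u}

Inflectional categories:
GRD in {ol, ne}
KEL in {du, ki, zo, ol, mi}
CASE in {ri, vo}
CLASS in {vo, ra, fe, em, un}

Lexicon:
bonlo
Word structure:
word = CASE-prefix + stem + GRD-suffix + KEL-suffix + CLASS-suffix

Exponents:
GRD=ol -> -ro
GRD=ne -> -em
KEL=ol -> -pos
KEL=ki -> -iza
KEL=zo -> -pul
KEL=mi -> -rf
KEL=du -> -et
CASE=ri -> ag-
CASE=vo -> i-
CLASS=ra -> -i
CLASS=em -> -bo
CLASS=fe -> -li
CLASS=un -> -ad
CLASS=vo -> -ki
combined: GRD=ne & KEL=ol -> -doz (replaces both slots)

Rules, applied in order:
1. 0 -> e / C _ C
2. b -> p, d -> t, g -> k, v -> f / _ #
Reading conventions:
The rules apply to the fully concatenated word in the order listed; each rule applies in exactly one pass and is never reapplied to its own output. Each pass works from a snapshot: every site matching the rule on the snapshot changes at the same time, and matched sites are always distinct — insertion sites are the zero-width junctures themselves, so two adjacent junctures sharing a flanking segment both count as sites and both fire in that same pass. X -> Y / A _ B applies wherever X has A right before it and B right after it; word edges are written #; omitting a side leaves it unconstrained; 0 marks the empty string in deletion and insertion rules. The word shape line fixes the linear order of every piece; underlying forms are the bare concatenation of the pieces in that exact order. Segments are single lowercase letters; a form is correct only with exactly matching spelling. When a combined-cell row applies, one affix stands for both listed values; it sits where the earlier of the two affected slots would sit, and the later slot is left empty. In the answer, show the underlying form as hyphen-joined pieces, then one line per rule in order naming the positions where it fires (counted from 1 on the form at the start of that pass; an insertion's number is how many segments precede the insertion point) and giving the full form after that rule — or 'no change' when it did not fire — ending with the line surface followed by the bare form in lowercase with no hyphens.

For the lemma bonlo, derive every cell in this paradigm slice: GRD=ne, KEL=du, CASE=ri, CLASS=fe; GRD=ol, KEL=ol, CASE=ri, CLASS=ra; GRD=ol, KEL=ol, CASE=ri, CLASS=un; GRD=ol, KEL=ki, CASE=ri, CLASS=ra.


cell GRD=ne, KEL=du, CASE=ri, CLASS=fe:
underlying: ag-bonlo-em-et-li
1. 0 -> e / C _ C: inserts after position(s) 2, 5, 11: ageboneloemeteli
2. b -> p, d -> t, g -> k, v -> f / _ #: no change
surface: ageboneloemeteli

cell GRD=ol, KEL=ol, CASE=ri, CLASS=ra:
underlying: ag-bonlo-ro-pos-i
1. 0 -> e / C _ C: inserts after position(s) 2, 5: ageboneloroposi
2. b -> p, d -> t, g -> k, v -> f / _ #: no change
surface: ageboneloroposi

cell GRD=ol, KEL=ol, CASE=ri, CLASS=un:
underlying: ag-bonlo-ro-pos-ad
1. 0 -> e / C _ C: inserts after position(s) 2, 5: ageboneloroposad
2. b -> p, d -> t, g -> k, v -> f / _ #: fires at position(s) 16: ageboneloroposat
surface: ageboneloroposat

cell GRD=ol, KEL=ki, CASE=ri, CLASS=ra:
underlying: ag-bonlo-ro-iza-i
1. 0 -> e / C _ C: inserts after position(s) 2, 5: ageboneloroizai
2. b -> p, d -> t, g -> k, v -> f / _ #: no change
surface: ageboneloroizai


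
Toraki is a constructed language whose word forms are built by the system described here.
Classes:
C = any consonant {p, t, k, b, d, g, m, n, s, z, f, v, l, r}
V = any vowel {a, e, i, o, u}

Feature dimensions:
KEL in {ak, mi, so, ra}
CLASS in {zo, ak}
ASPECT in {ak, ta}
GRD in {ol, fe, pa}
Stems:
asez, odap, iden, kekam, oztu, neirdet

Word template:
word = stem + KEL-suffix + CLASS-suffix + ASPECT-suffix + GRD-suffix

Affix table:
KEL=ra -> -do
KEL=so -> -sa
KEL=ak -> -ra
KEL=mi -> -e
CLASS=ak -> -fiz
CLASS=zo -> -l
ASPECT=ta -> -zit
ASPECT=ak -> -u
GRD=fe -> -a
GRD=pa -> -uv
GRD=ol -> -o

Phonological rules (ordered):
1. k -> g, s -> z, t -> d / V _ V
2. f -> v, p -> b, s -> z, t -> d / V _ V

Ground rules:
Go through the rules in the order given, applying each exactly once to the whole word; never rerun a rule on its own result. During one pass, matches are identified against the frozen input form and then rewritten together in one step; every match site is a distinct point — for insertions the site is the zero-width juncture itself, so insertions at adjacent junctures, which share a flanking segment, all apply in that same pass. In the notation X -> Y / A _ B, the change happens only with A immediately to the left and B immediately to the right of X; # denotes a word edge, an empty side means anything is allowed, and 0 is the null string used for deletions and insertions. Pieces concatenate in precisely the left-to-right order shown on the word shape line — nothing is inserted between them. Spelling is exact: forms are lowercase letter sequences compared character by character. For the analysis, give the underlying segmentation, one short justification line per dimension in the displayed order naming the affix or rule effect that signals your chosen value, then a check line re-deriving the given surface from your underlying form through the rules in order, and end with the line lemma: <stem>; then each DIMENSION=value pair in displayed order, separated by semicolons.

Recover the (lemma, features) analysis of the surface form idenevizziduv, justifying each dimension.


underlying: iden-e-fiz-zit-uv
KEL=mi - signalled by the affix -e
CLASS=ak - signalled by the affix -fiz
ASPECT=ta - signalled by the affix -zit
GRD=pa - signalled by the affix -uv
check: idenefizzituv -> idenefizziduv -> idenevizziduv
lemma: iden; KEL=mi; CLASS=ak; ASPECT=ta; GRD=pa


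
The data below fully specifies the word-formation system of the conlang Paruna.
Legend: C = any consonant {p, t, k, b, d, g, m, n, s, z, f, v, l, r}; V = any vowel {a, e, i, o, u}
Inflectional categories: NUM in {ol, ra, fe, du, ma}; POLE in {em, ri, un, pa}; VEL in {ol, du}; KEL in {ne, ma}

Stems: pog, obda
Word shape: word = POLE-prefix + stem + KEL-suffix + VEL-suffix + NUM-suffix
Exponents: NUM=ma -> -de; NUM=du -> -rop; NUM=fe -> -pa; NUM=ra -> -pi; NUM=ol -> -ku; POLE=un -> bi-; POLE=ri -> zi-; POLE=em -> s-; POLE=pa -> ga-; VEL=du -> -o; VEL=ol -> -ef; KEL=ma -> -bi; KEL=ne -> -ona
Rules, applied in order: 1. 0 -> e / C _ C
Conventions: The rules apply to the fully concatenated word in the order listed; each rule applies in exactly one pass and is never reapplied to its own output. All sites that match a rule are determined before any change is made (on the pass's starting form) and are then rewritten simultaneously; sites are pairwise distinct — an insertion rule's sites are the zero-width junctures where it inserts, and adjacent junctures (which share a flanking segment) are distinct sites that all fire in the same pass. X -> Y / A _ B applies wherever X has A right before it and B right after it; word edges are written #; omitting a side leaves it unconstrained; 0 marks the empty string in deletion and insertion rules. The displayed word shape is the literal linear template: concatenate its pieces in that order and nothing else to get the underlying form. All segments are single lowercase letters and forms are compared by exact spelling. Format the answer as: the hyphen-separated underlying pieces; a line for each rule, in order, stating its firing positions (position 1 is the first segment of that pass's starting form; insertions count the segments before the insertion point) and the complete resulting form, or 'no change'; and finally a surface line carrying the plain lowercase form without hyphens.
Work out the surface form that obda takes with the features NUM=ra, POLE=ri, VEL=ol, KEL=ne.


underlying: zi-obda-ona-ef-pi
1. 0 -> e / C _ C: inserts after position(s) 4, 11: ziobedaonaefepi
surface: ziobedaonaefepi


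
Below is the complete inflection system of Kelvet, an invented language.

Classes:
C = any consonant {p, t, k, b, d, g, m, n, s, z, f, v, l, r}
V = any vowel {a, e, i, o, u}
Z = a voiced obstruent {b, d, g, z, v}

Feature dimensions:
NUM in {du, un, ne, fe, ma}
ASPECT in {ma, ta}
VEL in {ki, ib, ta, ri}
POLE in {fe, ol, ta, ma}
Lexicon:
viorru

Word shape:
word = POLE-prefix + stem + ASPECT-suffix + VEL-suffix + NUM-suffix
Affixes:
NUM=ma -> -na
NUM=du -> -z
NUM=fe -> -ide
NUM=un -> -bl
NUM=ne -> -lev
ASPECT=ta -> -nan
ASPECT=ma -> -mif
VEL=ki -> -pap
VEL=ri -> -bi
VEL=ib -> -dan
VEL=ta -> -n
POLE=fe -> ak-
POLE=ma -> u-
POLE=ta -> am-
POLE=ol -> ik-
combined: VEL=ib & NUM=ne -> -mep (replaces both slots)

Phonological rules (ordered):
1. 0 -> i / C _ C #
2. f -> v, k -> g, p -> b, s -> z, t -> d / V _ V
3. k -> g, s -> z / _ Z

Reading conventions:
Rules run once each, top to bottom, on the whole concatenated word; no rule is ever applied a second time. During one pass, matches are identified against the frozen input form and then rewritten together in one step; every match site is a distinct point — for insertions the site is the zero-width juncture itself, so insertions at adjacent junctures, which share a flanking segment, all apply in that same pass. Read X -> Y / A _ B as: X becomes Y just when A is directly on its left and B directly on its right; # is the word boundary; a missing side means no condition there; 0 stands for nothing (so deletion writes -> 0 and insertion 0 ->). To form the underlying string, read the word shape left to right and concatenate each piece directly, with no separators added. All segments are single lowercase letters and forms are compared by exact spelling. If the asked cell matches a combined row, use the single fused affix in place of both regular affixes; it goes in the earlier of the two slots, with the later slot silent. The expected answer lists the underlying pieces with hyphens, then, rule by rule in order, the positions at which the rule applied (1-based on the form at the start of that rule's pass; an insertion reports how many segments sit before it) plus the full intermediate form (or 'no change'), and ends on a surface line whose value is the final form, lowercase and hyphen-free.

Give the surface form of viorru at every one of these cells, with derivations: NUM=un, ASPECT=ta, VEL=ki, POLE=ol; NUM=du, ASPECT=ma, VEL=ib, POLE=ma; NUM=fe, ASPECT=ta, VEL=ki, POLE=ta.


cell NUM=un, ASPECT=ta, VEL=ki, POLE=ol:
underlying: ik-viorru-nan-pap-bl
1. 0 -> i / C _ C #: inserts after position(s) 15: ikviorrunanpapbil
2. f -> v, k -> g, p -> b, s -> z, t -> d / V _ V: no change
3. k -> g, s -> z / _ Z: fires at position(s) 2: igviorrunanpapbil
surface: igviorrunanpapbil

cell NUM=du, ASPECT=ma, VEL=ib, POLE=ma:
underlying: u-viorru-mif-dan-z
1. 0 -> i / C _ C #: inserts after position(s) 13: uviorrumifdaniz
2. f -> v, k -> g, p -> b, s -> z, t -> d / V _ V: no change
3. k -> g, s -> z / _ Z: no change
surface: uviorrumifdaniz

cell NUM=fe, ASPECT=ta, VEL=ki, POLE=ta:
underlying: am-viorru-nan-pap-ide
1. 0 -> i / C _ C #: no change
2. f -> v, k -> g, p -> b, s -> z, t -> d / V _ V: fires at position(s) 14: amviorrunanpabide
3. k -> g, s -> z / _ Z: no change
surface: amviorrunanpabide


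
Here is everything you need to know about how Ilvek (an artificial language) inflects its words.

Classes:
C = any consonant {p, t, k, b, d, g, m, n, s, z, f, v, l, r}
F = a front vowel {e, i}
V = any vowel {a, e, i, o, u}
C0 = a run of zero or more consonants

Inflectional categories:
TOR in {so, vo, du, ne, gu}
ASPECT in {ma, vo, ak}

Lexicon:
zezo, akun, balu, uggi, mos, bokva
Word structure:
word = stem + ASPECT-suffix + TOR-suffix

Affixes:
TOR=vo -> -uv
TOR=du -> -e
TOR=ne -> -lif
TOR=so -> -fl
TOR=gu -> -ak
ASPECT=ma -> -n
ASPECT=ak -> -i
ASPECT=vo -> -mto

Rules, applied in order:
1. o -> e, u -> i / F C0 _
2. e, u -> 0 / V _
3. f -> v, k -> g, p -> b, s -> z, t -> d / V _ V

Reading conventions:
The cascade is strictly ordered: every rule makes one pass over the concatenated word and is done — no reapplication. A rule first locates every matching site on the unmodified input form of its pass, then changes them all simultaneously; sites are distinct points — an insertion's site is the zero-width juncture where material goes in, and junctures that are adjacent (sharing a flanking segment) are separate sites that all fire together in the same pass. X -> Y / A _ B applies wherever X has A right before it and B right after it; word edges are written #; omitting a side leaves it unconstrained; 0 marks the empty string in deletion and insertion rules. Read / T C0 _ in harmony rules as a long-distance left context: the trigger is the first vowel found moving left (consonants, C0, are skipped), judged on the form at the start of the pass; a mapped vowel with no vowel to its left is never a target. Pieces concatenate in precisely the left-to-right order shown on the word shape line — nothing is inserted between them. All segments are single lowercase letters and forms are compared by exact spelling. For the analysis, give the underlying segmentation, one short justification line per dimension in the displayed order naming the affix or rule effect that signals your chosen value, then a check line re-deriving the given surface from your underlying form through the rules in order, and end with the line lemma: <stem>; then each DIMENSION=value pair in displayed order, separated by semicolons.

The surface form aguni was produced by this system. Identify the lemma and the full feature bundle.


underlying: akun-i-e
TOR=du - signalled by the affix -e
ASPECT=ak - signalled by the affix -i
check: akunie -> akunie -> akuni -> aguni
lemma: akun; TOR=du; ASPECT=ak


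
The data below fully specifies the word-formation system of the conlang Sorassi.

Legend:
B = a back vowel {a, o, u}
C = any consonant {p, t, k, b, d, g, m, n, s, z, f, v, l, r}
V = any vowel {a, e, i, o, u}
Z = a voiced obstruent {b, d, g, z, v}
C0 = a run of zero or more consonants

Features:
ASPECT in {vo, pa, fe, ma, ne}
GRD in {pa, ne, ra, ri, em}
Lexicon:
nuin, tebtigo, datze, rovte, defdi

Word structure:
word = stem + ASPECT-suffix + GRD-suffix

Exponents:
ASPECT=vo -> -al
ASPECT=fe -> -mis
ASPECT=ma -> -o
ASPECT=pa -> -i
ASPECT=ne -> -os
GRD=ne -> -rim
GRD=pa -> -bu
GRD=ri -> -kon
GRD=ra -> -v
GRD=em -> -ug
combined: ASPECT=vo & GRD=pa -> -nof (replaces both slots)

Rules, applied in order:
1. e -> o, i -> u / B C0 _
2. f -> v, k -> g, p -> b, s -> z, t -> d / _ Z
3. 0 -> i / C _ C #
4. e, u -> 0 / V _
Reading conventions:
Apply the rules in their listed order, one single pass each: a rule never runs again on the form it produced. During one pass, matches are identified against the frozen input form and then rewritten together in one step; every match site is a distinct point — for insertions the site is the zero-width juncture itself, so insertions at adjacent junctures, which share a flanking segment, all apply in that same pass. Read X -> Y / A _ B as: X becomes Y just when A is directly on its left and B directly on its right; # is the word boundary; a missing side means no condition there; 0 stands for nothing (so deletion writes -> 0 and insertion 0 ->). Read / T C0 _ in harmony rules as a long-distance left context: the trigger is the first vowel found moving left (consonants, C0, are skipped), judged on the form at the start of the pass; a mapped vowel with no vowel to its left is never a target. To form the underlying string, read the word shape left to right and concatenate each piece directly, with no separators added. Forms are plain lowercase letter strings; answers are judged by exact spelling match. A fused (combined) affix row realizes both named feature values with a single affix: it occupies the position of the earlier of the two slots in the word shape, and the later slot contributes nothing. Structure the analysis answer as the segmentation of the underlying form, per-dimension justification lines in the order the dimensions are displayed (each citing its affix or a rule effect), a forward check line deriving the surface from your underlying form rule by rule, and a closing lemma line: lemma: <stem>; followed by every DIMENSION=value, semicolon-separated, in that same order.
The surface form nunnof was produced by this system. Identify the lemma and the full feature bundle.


underlying: nuin-nof
ASPECT=vo - signalled by the combined affix row
GRD=pa - signalled by the combined affix row
check: nuinnof -> nuunnof -> nuunnof -> nuunnof -> nunnof
lemma: nuin; ASPECT=vo; GRD=pa


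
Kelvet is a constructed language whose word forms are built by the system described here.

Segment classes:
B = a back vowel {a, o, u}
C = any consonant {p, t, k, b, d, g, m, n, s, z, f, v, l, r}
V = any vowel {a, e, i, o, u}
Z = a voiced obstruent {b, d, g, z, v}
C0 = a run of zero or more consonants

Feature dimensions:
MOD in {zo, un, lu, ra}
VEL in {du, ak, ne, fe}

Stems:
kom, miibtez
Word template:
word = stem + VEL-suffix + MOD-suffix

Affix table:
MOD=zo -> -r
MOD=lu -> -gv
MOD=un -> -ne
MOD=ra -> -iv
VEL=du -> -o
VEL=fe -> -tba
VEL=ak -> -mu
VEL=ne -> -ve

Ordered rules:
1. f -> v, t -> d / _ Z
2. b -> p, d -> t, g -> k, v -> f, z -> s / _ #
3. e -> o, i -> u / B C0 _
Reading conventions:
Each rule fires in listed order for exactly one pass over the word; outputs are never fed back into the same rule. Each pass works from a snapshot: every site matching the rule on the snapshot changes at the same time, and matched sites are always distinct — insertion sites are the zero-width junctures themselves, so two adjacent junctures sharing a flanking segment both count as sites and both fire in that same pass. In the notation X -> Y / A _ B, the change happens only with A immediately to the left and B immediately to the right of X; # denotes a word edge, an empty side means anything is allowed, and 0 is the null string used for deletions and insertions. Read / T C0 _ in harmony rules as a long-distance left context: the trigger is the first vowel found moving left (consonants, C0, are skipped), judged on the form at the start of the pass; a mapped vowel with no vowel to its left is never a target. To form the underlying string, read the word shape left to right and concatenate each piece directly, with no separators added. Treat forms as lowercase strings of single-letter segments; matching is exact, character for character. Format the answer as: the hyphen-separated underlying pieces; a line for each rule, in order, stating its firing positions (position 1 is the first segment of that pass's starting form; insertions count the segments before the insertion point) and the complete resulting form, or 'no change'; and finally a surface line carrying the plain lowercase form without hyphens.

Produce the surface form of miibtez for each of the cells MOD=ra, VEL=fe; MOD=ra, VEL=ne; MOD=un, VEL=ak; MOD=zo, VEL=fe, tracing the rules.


cell MOD=ra, VEL=fe:
underlying: miibtez-tba-iv
1. f -> v, t -> d / _ Z: fires at position(s) 8: miibtezdbaiv
2. b -> p, d -> t, g -> k, v -> f, z -> s / _ #: fires at position(s) 12: miibtezdbaif
3. e -> o, i -> u / B C0 _: fires at position(s) 11: miibtezdbauf
surface: miibtezdbauf

cell MOD=ra, VEL=ne:
underlying: miibtez-ve-iv
1. f -> v, t -> d / _ Z: no change
2. b -> p, d -> t, g -> k, v -> f, z -> s / _ #: fires at position(s) 11: miibtezveif
3. e -> o, i -> u / B C0 _: no change
surface: miibtezveif

cell MOD=un, VEL=ak:
underlying: miibtez-mu-ne
1. f -> v, t -> d / _ Z: no change
2. b -> p, d -> t, g -> k, v -> f, z -> s / _ #: no change
3. e -> o, i -> u / B C0 _: fires at position(s) 11: miibtezmuno
surface: miibtezmuno

cell MOD=zo, VEL=fe:
underlying: miibtez-tba-r
1. f -> v, t -> d / _ Z: fires at position(s) 8: miibtezdbar
2. b -> p, d -> t, g -> k, v -> f, z -> s / _ #: no change
3. e -> o, i -> u / B C0 _: no change
surface: miibtezdbar


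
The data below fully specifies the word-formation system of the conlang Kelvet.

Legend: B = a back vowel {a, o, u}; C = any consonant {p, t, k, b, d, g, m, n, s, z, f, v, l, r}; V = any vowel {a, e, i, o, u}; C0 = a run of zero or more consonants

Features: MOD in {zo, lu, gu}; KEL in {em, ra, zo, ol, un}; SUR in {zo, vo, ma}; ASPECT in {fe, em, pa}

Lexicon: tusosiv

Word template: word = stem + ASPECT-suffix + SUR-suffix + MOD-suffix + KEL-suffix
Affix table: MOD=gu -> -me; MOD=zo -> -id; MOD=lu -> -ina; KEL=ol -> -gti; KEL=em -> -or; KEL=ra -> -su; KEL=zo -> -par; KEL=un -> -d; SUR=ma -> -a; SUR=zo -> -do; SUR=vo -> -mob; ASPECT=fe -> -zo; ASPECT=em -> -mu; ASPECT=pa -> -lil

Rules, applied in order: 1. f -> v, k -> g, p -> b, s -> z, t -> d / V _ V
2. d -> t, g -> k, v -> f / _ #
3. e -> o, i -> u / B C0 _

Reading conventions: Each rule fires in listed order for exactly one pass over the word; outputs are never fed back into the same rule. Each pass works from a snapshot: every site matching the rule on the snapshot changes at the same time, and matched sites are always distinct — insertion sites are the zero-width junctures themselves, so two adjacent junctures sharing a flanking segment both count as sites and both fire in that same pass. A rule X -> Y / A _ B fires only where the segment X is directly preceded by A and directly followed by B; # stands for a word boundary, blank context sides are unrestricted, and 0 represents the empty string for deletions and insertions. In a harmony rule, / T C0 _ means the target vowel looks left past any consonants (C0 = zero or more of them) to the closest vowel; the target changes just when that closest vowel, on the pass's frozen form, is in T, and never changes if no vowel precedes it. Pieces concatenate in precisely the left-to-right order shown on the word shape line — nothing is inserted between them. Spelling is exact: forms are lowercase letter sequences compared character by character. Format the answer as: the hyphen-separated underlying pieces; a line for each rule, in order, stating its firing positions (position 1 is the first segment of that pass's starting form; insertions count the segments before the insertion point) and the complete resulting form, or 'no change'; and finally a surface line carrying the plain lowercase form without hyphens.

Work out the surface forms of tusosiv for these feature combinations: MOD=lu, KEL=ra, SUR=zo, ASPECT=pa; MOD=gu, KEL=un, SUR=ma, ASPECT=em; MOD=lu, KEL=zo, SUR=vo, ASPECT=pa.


cell MOD=lu, KEL=ra, SUR=zo, ASPECT=pa:
underlying: tusosiv-lil-do-ina-su
1. f -> v, k -> g, p -> b, s -> z, t -> d / V _ V: fires at position(s) 3, 5, 16: tuzozivlildoinazu
2. d -> t, g -> k, v -> f / _ #: no change
3. e -> o, i -> u / B C0 _: fires at position(s) 6, 13: tuzozuvlildounazu
surface: tuzozuvlildounazu

cell MOD=gu, KEL=un, SUR=ma, ASPECT=em:
underlying: tusosiv-mu-a-me-d
1. f -> v, k -> g, p -> b, s -> z, t -> d / V _ V: fires at position(s) 3, 5: tuzozivmuamed
2. d -> t, g -> k, v -> f / _ #: fires at position(s) 13: tuzozivmuamet
3. e -> o, i -> u / B C0 _: fires at position(s) 6, 12: tuzozuvmuamot
surface: tuzozuvmuamot

cell MOD=lu, KEL=zo, SUR=vo, ASPECT=pa:
underlying: tusosiv-lil-mob-ina-par
1. f -> v, k -> g, p -> b, s -> z, t -> d / V _ V: fires at position(s) 3, 5, 17: tuzozivlilmobinabar
2. d -> t, g -> k, v -> f / _ #: no change
3. e -> o, i -> u / B C0 _: fires at position(s) 6, 14: tuzozuvlilmobunabar
surface: tuzozuvlilmobunabar


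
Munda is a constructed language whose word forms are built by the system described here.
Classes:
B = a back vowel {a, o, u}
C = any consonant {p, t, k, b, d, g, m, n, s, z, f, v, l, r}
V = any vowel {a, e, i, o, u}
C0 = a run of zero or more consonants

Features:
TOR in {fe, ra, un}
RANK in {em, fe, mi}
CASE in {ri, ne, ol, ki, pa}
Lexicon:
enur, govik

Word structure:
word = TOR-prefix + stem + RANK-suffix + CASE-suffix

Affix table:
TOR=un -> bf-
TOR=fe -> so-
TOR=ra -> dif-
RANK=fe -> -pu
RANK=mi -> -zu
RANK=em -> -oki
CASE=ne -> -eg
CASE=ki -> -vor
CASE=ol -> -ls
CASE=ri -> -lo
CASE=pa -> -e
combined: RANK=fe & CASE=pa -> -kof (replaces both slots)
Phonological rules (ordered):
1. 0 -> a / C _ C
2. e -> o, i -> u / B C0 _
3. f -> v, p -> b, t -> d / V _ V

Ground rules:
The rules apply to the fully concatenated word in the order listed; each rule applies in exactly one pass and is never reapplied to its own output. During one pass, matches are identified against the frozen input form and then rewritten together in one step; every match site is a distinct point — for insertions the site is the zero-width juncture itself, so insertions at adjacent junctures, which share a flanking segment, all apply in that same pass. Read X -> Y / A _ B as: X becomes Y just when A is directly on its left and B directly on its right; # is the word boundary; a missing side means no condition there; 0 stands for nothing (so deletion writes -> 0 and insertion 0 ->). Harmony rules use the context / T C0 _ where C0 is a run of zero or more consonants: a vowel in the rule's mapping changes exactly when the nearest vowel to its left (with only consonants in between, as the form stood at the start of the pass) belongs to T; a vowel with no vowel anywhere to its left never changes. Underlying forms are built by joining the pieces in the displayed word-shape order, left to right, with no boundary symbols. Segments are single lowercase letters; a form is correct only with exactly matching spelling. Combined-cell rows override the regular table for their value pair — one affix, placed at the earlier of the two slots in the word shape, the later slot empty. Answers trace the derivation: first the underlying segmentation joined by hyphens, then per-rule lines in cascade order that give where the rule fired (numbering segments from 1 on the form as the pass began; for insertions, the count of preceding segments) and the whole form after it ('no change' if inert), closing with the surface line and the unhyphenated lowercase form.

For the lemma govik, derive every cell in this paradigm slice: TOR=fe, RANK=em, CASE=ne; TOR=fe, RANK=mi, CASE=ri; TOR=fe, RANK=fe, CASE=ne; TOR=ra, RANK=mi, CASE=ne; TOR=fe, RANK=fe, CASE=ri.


cell TOR=fe, RANK=em, CASE=ne:
underlying: so-govik-oki-eg
1. 0 -> a / C _ C: no change
2. e -> o, i -> u / B C0 _: fires at position(s) 6, 10: sogovukokueg
3. f -> v, p -> b, t -> d / V _ V: no change
surface: sogovukokueg

cell TOR=fe, RANK=mi, CASE=ri:
underlying: so-govik-zu-lo
1. 0 -> a / C _ C: inserts after position(s) 7: sogovikazulo
2. e -> o, i -> u / B C0 _: fires at position(s) 6: sogovukazulo
3. f -> v, p -> b, t -> d / V _ V: no change
surface: sogovukazulo

cell TOR=fe, RANK=fe, CASE=ne:
underlying: so-govik-pu-eg
1. 0 -> a / C _ C: inserts after position(s) 7: sogovikapueg
2. e -> o, i -> u / B C0 _: fires at position(s) 6, 11: sogovukapuog
3. f -> v, p -> b, t -> d / V _ V: fires at position(s) 9: sogovukabuog
surface: sogovukabuog

cell TOR=ra, RANK=mi, CASE=ne:
underlying: dif-govik-zu-eg
1. 0 -> a / C _ C: inserts after position(s) 3, 8: difagovikazueg
2. e -> o, i -> u / B C0 _: fires at position(s) 8, 13: difagovukazuog
3. f -> v, p -> b, t -> d / V _ V: fires at position(s) 3: divagovukazuog
surface: divagovukazuog

cell TOR=fe, RANK=fe, CASE=ri:
underlying: so-govik-pu-lo
1. 0 -> a / C _ C: inserts after position(s) 7: sogovikapulo
2. e -> o, i -> u / B C0 _: fires at position(s) 6: sogovukapulo
3. f -> v, p -> b, t -> d / V _ V: fires at position(s) 9: sogovukabulo
surface: sogovukabulo


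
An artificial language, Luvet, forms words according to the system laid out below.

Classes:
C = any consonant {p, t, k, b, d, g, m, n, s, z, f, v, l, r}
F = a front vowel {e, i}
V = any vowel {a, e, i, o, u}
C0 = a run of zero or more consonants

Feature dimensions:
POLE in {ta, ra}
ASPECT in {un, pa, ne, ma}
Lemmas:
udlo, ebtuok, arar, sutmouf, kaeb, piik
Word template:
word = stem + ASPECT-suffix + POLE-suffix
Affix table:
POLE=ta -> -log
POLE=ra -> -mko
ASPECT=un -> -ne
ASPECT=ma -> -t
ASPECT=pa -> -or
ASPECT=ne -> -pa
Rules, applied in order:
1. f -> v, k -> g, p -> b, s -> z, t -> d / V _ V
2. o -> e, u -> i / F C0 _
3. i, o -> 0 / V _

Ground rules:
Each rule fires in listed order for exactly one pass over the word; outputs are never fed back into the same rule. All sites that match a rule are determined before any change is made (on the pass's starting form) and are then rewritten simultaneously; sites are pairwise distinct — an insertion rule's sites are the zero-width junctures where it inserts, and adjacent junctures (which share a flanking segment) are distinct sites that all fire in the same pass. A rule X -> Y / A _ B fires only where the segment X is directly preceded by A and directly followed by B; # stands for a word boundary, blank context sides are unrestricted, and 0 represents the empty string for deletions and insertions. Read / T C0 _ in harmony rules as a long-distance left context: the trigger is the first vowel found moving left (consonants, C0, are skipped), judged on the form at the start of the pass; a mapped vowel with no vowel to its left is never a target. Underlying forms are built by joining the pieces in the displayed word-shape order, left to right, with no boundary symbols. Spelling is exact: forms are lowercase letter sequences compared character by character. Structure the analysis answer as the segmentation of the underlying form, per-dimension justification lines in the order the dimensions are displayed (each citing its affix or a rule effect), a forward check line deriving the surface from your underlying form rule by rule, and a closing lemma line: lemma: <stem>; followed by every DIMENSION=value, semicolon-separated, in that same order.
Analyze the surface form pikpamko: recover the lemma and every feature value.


underlying: piik-pa-mko
POLE=ra - signalled by the affix -mko
ASPECT=ne - signalled by the affix -pa
check: piikpamko -> piikpamko -> piikpamko -> pikpamko
lemma: piik; POLE=ra; ASPECT=ne
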